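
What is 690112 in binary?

Using repeated division by 2:
690112 ÷ 2 = 345056 remainder 0
345056 ÷ 2 = 172528 remainder 0
172528 ÷ 2 = 86264 remainder 0
86264 ÷ 2 = 43132 remainder 0
43132 ÷ 2 = 21566 remainder 0
21566 ÷ 2 = 10783 remainder 0
10783 ÷ 2 = 5391 remainder 1
5391 ÷ 2 = 2695 remainder 1
2695 ÷ 2 = 1347 remainder 1
1347 ÷ 2 = 673 remainder 1
673 ÷ 2 = 336 remainder 1
336 ÷ 2 = 168 remainder 0
168 ÷ 2 = 84 remainder 0
84 ÷ 2 = 42 remainder 0
42 ÷ 2 = 21 remainder 0
21 ÷ 2 = 10 remainder 1
10 ÷ 2 = 5 remainder 0
5 ÷ 2 = 2 remainder 1
2 ÷ 2 = 1 remainder 0
1 ÷ 2 = 0 remainder 1
Reading remainders bottom to top: 10101000011111000000



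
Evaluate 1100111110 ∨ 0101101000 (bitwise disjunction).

OR: 1 when either bit is 1
  1100111110
| 0101101000
------------
  1101111110
Decimal: 830 | 360 = 894



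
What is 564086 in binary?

Using repeated division by 2:
564086 ÷ 2 = 282043 remainder 0
282043 ÷ 2 = 141021 remainder 1
141021 ÷ 2 = 70510 remainder 1
70510 ÷ 2 = 35255 remainder 0
35255 ÷ 2 = 17627 remainder 1
17627 ÷ 2 = 8813 remainder 1
8813 ÷ 2 = 4406 remainder 1
4406 ÷ 2 = 2203 remainder 0
2203 ÷ 2 = 1101 remainder 1
1101 ÷ 2 = 550 remainder 1
550 ÷ 2 = 275 remainder 0
275 ÷ 2 = 137 remainder 1
137 ÷ 2 = 68 remainder 1
68 ÷ 2 = 34 remainder 0
34 ÷ 2 = 17 remainder 0
17 ÷ 2 = 8 remainder 1
8 ÷ 2 = 4 remainder 0
4 ÷ 2 = 2 remainder 0
2 ÷ 2 = 1 remainder 0
1 ÷ 2 = 0 remainder 1
Reading remainders bottom to top: 10001001101101110110



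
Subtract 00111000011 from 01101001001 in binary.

Method 1 - Direct subtraction (column by column from the right: bit − bit − borrow-in; if negative, add 2 and borrow 1 from the next column):
borrow: 01100001100
        01101001001
-       00111000011
-------------------
        00110000110

Method 2 - Add two's complement:
Two's complement of 00111000011: invert → 11000111100, add 1 → 11000111101
  01101001001
+ 11000111101
-------------
 100110000110  (end carry out of the top bit = 1)
Discarding the end carry: 00110000110
Decimal check:
  01101001001 = 512 + 256 + 64 + 8 + 1 = 841
  00111000011 = 256 + 128 + 64 + 2 + 1 = 451
  841 - 451 = 390, and 00110000110 = 256 + 128 + 4 + 2 = 390 ✓



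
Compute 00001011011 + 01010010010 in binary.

Add column by column from the right: bit + bit + carry-in; write the sum mod 2, carry 1 when the sum is 2 or 3.
carry:  00000100100
        00001011011
+       01010010010
-------------------
       001011101101
(the carry out of the leftmost column, 0, becomes the leading bit)
Decimal check:
  00001011011 = 64 + 16 + 8 + 2 + 1 = 91
  01010010010 = 512 + 128 + 16 + 2 = 658
  91 + 658 = 749, and 001011101101 = 512 + 128 + 64 + 32 + 8 + 4 + 1 = 749 ✓



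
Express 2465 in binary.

Using repeated division by 2:
2465 ÷ 2 = 1232 remainder 1
1232 ÷ 2 = 616 remainder 0
616 ÷ 2 = 308 remainder 0
308 ÷ 2 = 154 remainder 0
154 ÷ 2 = 77 remainder 0
77 ÷ 2 = 38 remainder 1
38 ÷ 2 = 19 remainder 0
19 ÷ 2 = 9 remainder 1
9 ÷ 2 = 4 remainder 1
4 ÷ 2 = 2 remainder 0
2 ÷ 2 = 1 remainder 0
1 ÷ 2 = 0 remainder 1
Reading remainders bottom to top: 100110100001



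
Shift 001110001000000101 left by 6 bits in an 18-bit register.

Original: 001110001000000101 (decimal 57861)
Shift left by 6 positions
Append 6 zeros on the right and drop the 6 high bits that overflow the 18-bit width
Result: 001000000101000000 (decimal 33088)
Equivalent: 57861 << 6 = 57861 × 2^6 = 3703104, truncated to 18 bits = 33088



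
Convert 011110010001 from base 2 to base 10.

Sum of powers of 2 for each 1-bit:
2^0 + 2^4 + 2^7 + 2^8 + 2^9 + 2^10
= 1 + 16 + 128 + 256 + 512 + 1024
= 1937



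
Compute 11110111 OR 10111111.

OR: 1 when either bit is 1
  11110111
| 10111111
----------
  11111111
Decimal: 247 | 191 = 255



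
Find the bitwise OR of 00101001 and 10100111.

OR: 1 when either bit is 1
  00101001
| 10100111
----------
  10101111
Decimal: 41 | 167 = 175



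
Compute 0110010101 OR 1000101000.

OR: 1 when either bit is 1
  0110010101
| 1000101000
------------
  1110111101
Decimal: 405 | 552 = 957



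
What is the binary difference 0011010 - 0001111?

Method 1 - Direct subtraction (column by column from the right: bit − bit − borrow-in; if negative, add 2 and borrow 1 from the next column):
borrow: 0011110
        0011010
-       0001111
---------------
        0001011

Method 2 - Add two's complement:
Two's complement of 0001111: invert → 1110000, add 1 → 1110001
  0011010
+ 1110001
---------
 10001011  (end carry out of the top bit = 1)
Discarding the end carry: 0001011
Decimal check:
  0011010 = 16 + 8 + 2 = 26
  0001111 = 8 + 4 + 2 + 1 = 15
  26 - 15 = 11, and 0001011 = 8 + 2 + 1 = 11 ✓



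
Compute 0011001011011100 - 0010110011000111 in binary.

Method 1 - Direct subtraction (column by column from the right: bit − bit − borrow-in; if negative, add 2 and borrow 1 from the next column):
borrow: 0001100000001110
        0011001011011100
-       0010110011000111
------------------------
        0000011000010101

Method 2 - Add two's complement:
Two's complement of 0010110011000111: invert → 1101001100111000, add 1 → 1101001100111001
  0011001011011100
+ 1101001100111001
------------------
 10000011000010101  (end carry out of the top bit = 1)
Discarding the end carry: 0000011000010101
Decimal check:
  0011001011011100 = 8192 + 4096 + 512 + 128 + 64 + 16 + 8 + 4 = 13020
  0010110011000111 = 8192 + 2048 + 1024 + 128 + 64 + 4 + 2 + 1 = 11463
  13020 - 11463 = 1557, and 0000011000010101 = 1024 + 512 + 16 + 4 + 1 = 1557 ✓



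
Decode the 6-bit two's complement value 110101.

Binary: 110101
Sign bit: 1 (negative)
Invert: 001010
Add 1:  001011
Magnitude: 001011 = 8 + 2 + 1 = 11
Value: -11



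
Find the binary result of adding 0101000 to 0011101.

Add column by column from the right: bit + bit + carry-in; write the sum mod 2, carry 1 when the sum is 2 or 3.
carry:  1110000
        0101000
+       0011101
---------------
       01000101
(the carry out of the leftmost column, 0, becomes the leading bit)
Decimal check:
  0101000 = 32 + 8 = 40
  0011101 = 16 + 8 + 4 + 1 = 29
  40 + 29 = 69, and 01000101 = 64 + 4 + 1 = 69 ✓



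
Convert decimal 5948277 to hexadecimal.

Using repeated division by 16 (digits 10–15 are A–F):
5948277 ÷ 16 = 371767 remainder 5
371767 ÷ 16 = 23235 remainder 7
23235 ÷ 16 = 1452 remainder 3
1452 ÷ 16 = 90 remainder 12 (C)
90 ÷ 16 = 5 remainder 10 (A)
5 ÷ 16 = 0 remainder 5
Reading remainders bottom to top: 5AC375



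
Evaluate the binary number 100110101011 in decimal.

Sum of powers of 2 for each 1-bit:
2^0 + 2^1 + 2^3 + 2^5 + 2^7 + 2^8 + 2^11
= 1 + 2 + 8 + 32 + 128 + 256 + 2048
= 2475



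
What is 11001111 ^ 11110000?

XOR: 1 when bits differ
  11001111
^ 11110000
----------
  00111111
Decimal: 207 ^ 240 = 63



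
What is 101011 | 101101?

OR: 1 when either bit is 1
  101011
| 101101
--------
  101111
Decimal: 43 | 45 = 47



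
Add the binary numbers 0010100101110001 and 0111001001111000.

Add column by column from the right: bit + bit + carry-in; write the sum mod 2, carry 1 when the sum is 2 or 3.
carry:  1100000011100000
        0010100101110001
+       0111001001111000
------------------------
       01001101111101001
(the carry out of the leftmost column, 0, becomes the leading bit)
Decimal check:
  0010100101110001 = 8192 + 2048 + 256 + 64 + 32 + 16 + 1 = 10609
  0111001001111000 = 16384 + 8192 + 4096 + 512 + 64 + 32 + 16 + 8 = 29304
  10609 + 29304 = 39913, and 01001101111101001 = 32768 + 4096 + 2048 + 512 + 256 + 128 + 64 + 32 + 8 + 1 = 39913 ✓



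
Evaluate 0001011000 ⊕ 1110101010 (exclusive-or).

XOR: 1 when bits differ
  0001011000
^ 1110101010
------------
  1111110010
Decimal: 88 ^ 938 = 1010



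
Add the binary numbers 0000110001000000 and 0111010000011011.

Add column by column from the right: bit + bit + carry-in; write the sum mod 2, carry 1 when the sum is 2 or 3.
carry:  1111100000000000
        0000110001000000
+       0111010000011011
------------------------
       01000000001011011
(the carry out of the leftmost column, 0, becomes the leading bit)
Decimal check:
  0000110001000000 = 2048 + 1024 + 64 = 3136
  0111010000011011 = 16384 + 8192 + 4096 + 1024 + 16 + 8 + 2 + 1 = 29723
  3136 + 29723 = 32859, and 01000000001011011 = 32768 + 64 + 16 + 8 + 2 + 1 = 32859 ✓



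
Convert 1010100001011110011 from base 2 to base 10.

Sum of powers of 2 for each 1-bit:
2^0 + 2^1 + 2^4 + 2^5 + 2^6 + 2^7 + 2^9 + 2^14 + 2^16 + 2^18
= 1 + 2 + 16 + 32 + 64 + 128 + 512 + 16384 + 65536 + 262144
= 344819



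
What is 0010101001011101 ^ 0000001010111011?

XOR: 1 when bits differ
  0010101001011101
^ 0000001010111011
------------------
  0010100011100110
Decimal: 10845 ^ 699 = 10470



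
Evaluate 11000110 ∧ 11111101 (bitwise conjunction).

AND: 1 only when both bits are 1
  11000110
& 11111101
----------
  11000100
Decimal: 198 & 253 = 196



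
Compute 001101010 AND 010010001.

AND: 1 only when both bits are 1
  001101010
& 010010001
-----------
  000000000
Decimal: 106 & 145 = 0



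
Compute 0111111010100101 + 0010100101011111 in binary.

Add column by column from the right: bit + bit + carry-in; write the sum mod 2, carry 1 when the sum is 2 or 3.
carry:  1111111111111110
        0111111010100101
+       0010100101011111
------------------------
       01010100000000100
(the carry out of the leftmost column, 0, becomes the leading bit)
Decimal check:
  0111111010100101 = 16384 + 8192 + 4096 + 2048 + 1024 + 512 + 128 + 32 + 4 + 1 = 32421
  0010100101011111 = 8192 + 2048 + 256 + 64 + 16 + 8 + 4 + 2 + 1 = 10591
  32421 + 10591 = 43012, and 01010100000000100 = 32768 + 8192 + 2048 + 4 = 43012 ✓



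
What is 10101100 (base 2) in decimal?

Sum of powers of 2 for each 1-bit:
2^2 + 2^3 + 2^5 + 2^7
= 4 + 8 + 32 + 128
= 172



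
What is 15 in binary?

Using repeated division by 2:
15 ÷ 2 = 7 remainder 1
7 ÷ 2 = 3 remainder 1
3 ÷ 2 = 1 remainder 1
1 ÷ 2 = 0 remainder 1
Reading remainders bottom to top: 1111



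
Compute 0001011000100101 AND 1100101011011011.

AND: 1 only when both bits are 1
  0001011000100101
& 1100101011011011
------------------
  0000001000000001
Decimal: 5669 & 51931 = 513



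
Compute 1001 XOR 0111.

XOR: 1 when bits differ
  1001
^ 0111
------
  1110
Decimal: 9 ^ 7 = 14



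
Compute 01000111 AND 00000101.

AND: 1 only when both bits are 1
  01000111
& 00000101
----------
  00000101
Decimal: 71 & 5 = 5



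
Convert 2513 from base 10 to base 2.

Using repeated division by 2:
2513 ÷ 2 = 1256 remainder 1
1256 ÷ 2 = 628 remainder 0
628 ÷ 2 = 314 remainder 0
314 ÷ 2 = 157 remainder 0
157 ÷ 2 = 78 remainder 1
78 ÷ 2 = 39 remainder 0
39 ÷ 2 = 19 remainder 1
19 ÷ 2 = 9 remainder 1
9 ÷ 2 = 4 remainder 1
4 ÷ 2 = 2 remainder 0
2 ÷ 2 = 1 remainder 0
1 ÷ 2 = 0 remainder 1
Reading remainders bottom to top: 100111010001



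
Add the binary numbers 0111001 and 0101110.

Add column by column from the right: bit + bit + carry-in; write the sum mod 2, carry 1 when the sum is 2 or 3.
carry:  1110000
        0111001
+       0101110
---------------
       01100111
(the carry out of the leftmost column, 0, becomes the leading bit)
Decimal check:
  0111001 = 32 + 16 + 8 + 1 = 57
  0101110 = 32 + 8 + 4 + 2 = 46
  57 + 46 = 103, and 01100111 = 64 + 32 + 4 + 2 + 1 = 103 ✓



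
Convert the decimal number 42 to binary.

Using repeated division by 2:
42 ÷ 2 = 21 remainder 0
21 ÷ 2 = 10 remainder 1
10 ÷ 2 = 5 remainder 0
5 ÷ 2 = 2 remainder 1
2 ÷ 2 = 1 remainder 0
1 ÷ 2 = 0 remainder 1
Reading remainders bottom to top: 101010



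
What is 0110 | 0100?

OR: 1 when either bit is 1
  0110
| 0100
------
  0110
Decimal: 6 | 4 = 6



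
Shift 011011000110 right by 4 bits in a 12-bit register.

Original: 011011000110 (decimal 1734)
Shift right by 4 positions
Drop the 4 low bits; fill with zeros on the left
Result: 000001101100 (decimal 108)
Equivalent: 1734 >> 4 = 1734 ÷ 2^4 = 108



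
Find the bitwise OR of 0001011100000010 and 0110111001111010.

OR: 1 when either bit is 1
  0001011100000010
| 0110111001111010
------------------
  0111111101111010
Decimal: 5890 | 28282 = 32634



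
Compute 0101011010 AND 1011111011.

AND: 1 only when both bits are 1
  0101011010
& 1011111011
------------
  0001011010
Decimal: 346 & 763 = 90



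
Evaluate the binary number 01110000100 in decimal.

Sum of powers of 2 for each 1-bit:
2^2 + 2^7 + 2^8 + 2^9
= 4 + 128 + 256 + 512
= 900



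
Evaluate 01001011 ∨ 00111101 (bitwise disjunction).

OR: 1 when either bit is 1
  01001011
| 00111101
----------
  01111111
Decimal: 75 | 61 = 127



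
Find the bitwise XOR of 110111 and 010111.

XOR: 1 when bits differ
  110111
^ 010111
--------
  100000
Decimal: 55 ^ 23 = 32



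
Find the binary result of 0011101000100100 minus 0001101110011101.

Method 1 - Direct subtraction (column by column from the right: bit − bit − borrow-in; if negative, add 2 and borrow 1 from the next column):
borrow: 0011111100111110
        0011101000100100
-       0001101110011101
------------------------
        0001111010000111

Method 2 - Add two's complement:
Two's complement of 0001101110011101: invert → 1110010001100010, add 1 → 1110010001100011
  0011101000100100
+ 1110010001100011
------------------
 10001111010000111  (end carry out of the top bit = 1)
Discarding the end carry: 0001111010000111
Decimal check:
  0011101000100100 = 8192 + 4096 + 2048 + 512 + 32 + 4 = 14884
  0001101110011101 = 4096 + 2048 + 512 + 256 + 128 + 16 + 8 + 4 + 1 = 7069
  14884 - 7069 = 7815, and 0001111010000111 = 4096 + 2048 + 1024 + 512 + 128 + 4 + 2 + 1 = 7815 ✓



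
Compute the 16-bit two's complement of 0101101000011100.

Original: 0101101000011100
Step 1 - Invert all bits: 1010010111100011
Step 2 - Add 1: 1010010111100100
Verification: 0101101000011100 + 1010010111100100 = 10000000000000000; discarding the end carry (carry out of the top bit) leaves the 16-bit value 0000000000000000, as required for x + (-x)



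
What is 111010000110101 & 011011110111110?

AND: 1 only when both bits are 1
  111010000110101
& 011011110111110
-----------------
  011010000110100
Decimal: 29749 & 14270 = 13364



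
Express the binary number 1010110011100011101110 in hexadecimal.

Group into 4-bit nibbles from right:
  0010 = 2
  1011 = B
  0011 = 3
  1000 = 8
  1110 = E
  1110 = E
Result: 2B38EE



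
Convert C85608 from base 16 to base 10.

Expand by place value (powers of 16):
Digit values: C = 12
C85608 = 12 × 16^5 + 8 × 16^4 + 5 × 16^3 + 6 × 16^2 + 0 × 16^1 + 8 × 16^0
= 12 × 1048576 + 8 × 65536 + 5 × 4096 + 6 × 256 + 0 × 16 + 8 × 1
= 12582912 + 524288 + 20480 + 1536 + 0 + 8
= 13129224



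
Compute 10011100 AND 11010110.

AND: 1 only when both bits are 1
  10011100
& 11010110
----------
  10010100
Decimal: 156 & 214 = 148



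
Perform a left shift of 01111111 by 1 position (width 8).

Original: 01111111 (decimal 127)
Shift left by 1 position
Append 1 zero on the right
Result: 11111110 (decimal 254)
Equivalent: 127 << 1 = 127 × 2^1 = 254



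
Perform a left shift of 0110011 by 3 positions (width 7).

Original: 0110011 (decimal 51)
Shift left by 3 positions
Append 3 zeros on the right and drop the 3 high bits that overflow the 7-bit width
Result: 0011000 (decimal 24)
Equivalent: 51 << 3 = 51 × 2^3 = 408, truncated to 7 bits = 24



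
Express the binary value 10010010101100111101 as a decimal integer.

Sum of powers of 2 for each 1-bit:
2^0 + 2^2 + 2^3 + 2^4 + 2^5 + 2^8 + 2^9 + 2^11 + 2^13 + 2^16 + 2^19
= 1 + 4 + 8 + 16 + 32 + 256 + 512 + 2048 + 8192 + 65536 + 524288
= 600893



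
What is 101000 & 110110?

AND: 1 only when both bits are 1
  101000
& 110110
--------
  100000
Decimal: 40 & 54 = 32



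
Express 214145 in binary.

Using repeated division by 2:
214145 ÷ 2 = 107072 remainder 1
107072 ÷ 2 = 53536 remainder 0
53536 ÷ 2 = 26768 remainder 0
26768 ÷ 2 = 13384 remainder 0
13384 ÷ 2 = 6692 remainder 0
6692 ÷ 2 = 3346 remainder 0
3346 ÷ 2 = 1673 remainder 0
1673 ÷ 2 = 836 remainder 1
836 ÷ 2 = 418 remainder 0
418 ÷ 2 = 209 remainder 0
209 ÷ 2 = 104 remainder 1
104 ÷ 2 = 52 remainder 0
52 ÷ 2 = 26 remainder 0
26 ÷ 2 = 13 remainder 0
13 ÷ 2 = 6 remainder 1
6 ÷ 2 = 3 remainder 0
3 ÷ 2 = 1 remainder 1
1 ÷ 2 = 0 remainder 1
Reading remainders bottom to top: 110100010010000001



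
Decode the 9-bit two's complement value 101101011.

Binary: 101101011
Sign bit: 1 (negative)
Invert: 010010100
Add 1:  010010101
Magnitude: 010010101 = 128 + 16 + 4 + 1 = 149
Value: -149



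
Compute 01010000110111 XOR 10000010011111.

XOR: 1 when bits differ
  01010000110111
^ 10000010011111
----------------
  11010010101000
Decimal: 5175 ^ 8351 = 13480



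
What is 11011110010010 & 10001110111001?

AND: 1 only when both bits are 1
  11011110010010
& 10001110111001
----------------
  10001110010000
Decimal: 14226 & 9145 = 9104



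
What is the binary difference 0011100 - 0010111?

Method 1 - Direct subtraction (column by column from the right: bit − bit − borrow-in; if negative, add 2 and borrow 1 from the next column):
borrow: 0001110
        0011100
-       0010111
---------------
        0000101

Method 2 - Add two's complement:
Two's complement of 0010111: invert → 1101000, add 1 → 1101001
  0011100
+ 1101001
---------
 10000101  (end carry out of the top bit = 1)
Discarding the end carry: 0000101
Decimal check:
  0011100 = 16 + 8 + 4 = 28
  0010111 = 16 + 4 + 2 + 1 = 23
  28 - 23 = 5, and 0000101 = 4 + 1 = 5 ✓



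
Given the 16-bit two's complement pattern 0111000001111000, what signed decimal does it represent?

Binary: 0111000001111000
Sign bit: 0 (non-negative)
Read directly as an unsigned value:
0111000001111000 = 16384 + 8192 + 4096 + 64 + 32 + 16 + 8 = 28792
Value: 28792



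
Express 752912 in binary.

Using repeated division by 2:
752912 ÷ 2 = 376456 remainder 0
376456 ÷ 2 = 188228 remainder 0
188228 ÷ 2 = 94114 remainder 0
94114 ÷ 2 = 47057 remainder 0
47057 ÷ 2 = 23528 remainder 1
23528 ÷ 2 = 11764 remainder 0
11764 ÷ 2 = 5882 remainder 0
5882 ÷ 2 = 2941 remainder 0
2941 ÷ 2 = 1470 remainder 1
1470 ÷ 2 = 735 remainder 0
735 ÷ 2 = 367 remainder 1
367 ÷ 2 = 183 remainder 1
183 ÷ 2 = 91 remainder 1
91 ÷ 2 = 45 remainder 1
45 ÷ 2 = 22 remainder 1
22 ÷ 2 = 11 remainder 0
11 ÷ 2 = 5 remainder 1
5 ÷ 2 = 2 remainder 1
2 ÷ 2 = 1 remainder 0
1 ÷ 2 = 0 remainder 1
Reading remainders bottom to top: 10110111110100010000



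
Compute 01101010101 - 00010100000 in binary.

Method 1 - Direct subtraction (column by column from the right: bit − bit − borrow-in; if negative, add 2 and borrow 1 from the next column):
borrow: 00101000000
        01101010101
-       00010100000
-------------------
        01010110101

Method 2 - Add two's complement:
Two's complement of 00010100000: invert → 11101011111, add 1 → 11101100000
  01101010101
+ 11101100000
-------------
 101010110101  (end carry out of the top bit = 1)
Discarding the end carry: 01010110101
Decimal check:
  01101010101 = 512 + 256 + 64 + 16 + 4 + 1 = 853
  00010100000 = 128 + 32 = 160
  853 - 160 = 693, and 01010110101 = 512 + 128 + 32 + 16 + 4 + 1 = 693 ✓



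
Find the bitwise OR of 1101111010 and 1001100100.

OR: 1 when either bit is 1
  1101111010
| 1001100100
------------
  1101111110
Decimal: 890 | 612 = 894



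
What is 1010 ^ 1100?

XOR: 1 when bits differ
  1010
^ 1100
------
  0110
Decimal: 10 ^ 12 = 6



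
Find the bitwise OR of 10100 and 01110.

OR: 1 when either bit is 1
  10100
| 01110
-------
  11110
Decimal: 20 | 14 = 30



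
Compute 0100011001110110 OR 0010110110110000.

OR: 1 when either bit is 1
  0100011001110110
| 0010110110110000
------------------
  0110111111110110
Decimal: 18038 | 11696 = 28662



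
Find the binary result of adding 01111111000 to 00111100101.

Add column by column from the right: bit + bit + carry-in; write the sum mod 2, carry 1 when the sum is 2 or 3.
carry:  11111000000
        01111111000
+       00111100101
-------------------
       010111011101
(the carry out of the leftmost column, 0, becomes the leading bit)
Decimal check:
  01111111000 = 512 + 256 + 128 + 64 + 32 + 16 + 8 = 1016
  00111100101 = 256 + 128 + 64 + 32 + 4 + 1 = 485
  1016 + 485 = 1501, and 010111011101 = 1024 + 256 + 128 + 64 + 16 + 8 + 4 + 1 = 1501 ✓



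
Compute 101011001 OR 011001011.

OR: 1 when either bit is 1
  101011001
| 011001011
-----------
  111011011
Decimal: 345 | 203 = 475



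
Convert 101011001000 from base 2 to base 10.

Sum of powers of 2 for each 1-bit:
2^3 + 2^6 + 2^7 + 2^9 + 2^11
= 8 + 64 + 128 + 512 + 2048
= 2760



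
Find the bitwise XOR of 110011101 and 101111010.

XOR: 1 when bits differ
  110011101
^ 101111010
-----------
  011100111
Decimal: 413 ^ 378 = 231



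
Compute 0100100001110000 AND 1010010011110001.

AND: 1 only when both bits are 1
  0100100001110000
& 1010010011110001
------------------
  0000000001110000
Decimal: 18544 & 42225 = 112



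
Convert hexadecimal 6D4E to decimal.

Expand by place value (powers of 16):
Digit values: D = 13, E = 14
6D4E = 6 × 16^3 + 13 × 16^2 + 4 × 16^1 + 14 × 16^0
= 6 × 4096 + 13 × 256 + 4 × 16 + 14 × 1
= 24576 + 3328 + 64 + 14
= 27982



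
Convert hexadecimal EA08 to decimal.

Expand by place value (powers of 16):
Digit values: E = 14, A = 10
EA08 = 14 × 16^3 + 10 × 16^2 + 0 × 16^1 + 8 × 16^0
= 14 × 4096 + 10 × 256 + 0 × 16 + 8 × 1
= 57344 + 2560 + 0 + 8
= 59912



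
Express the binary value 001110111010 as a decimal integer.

Sum of powers of 2 for each 1-bit:
2^1 + 2^3 + 2^4 + 2^5 + 2^7 + 2^8 + 2^9
= 2 + 8 + 16 + 32 + 128 + 256 + 512
= 954



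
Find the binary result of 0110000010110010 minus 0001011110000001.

Method 1 - Direct subtraction (column by column from the right: bit − bit − borrow-in; if negative, add 2 and borrow 1 from the next column):
borrow: 0011111000000010
        0110000010110010
-       0001011110000001
------------------------
        0100100100110001

Method 2 - Add two's complement:
Two's complement of 0001011110000001: invert → 1110100001111110, add 1 → 1110100001111111
  0110000010110010
+ 1110100001111111
------------------
 10100100100110001  (end carry out of the top bit = 1)
Discarding the end carry: 0100100100110001
Decimal check:
  0110000010110010 = 16384 + 8192 + 128 + 32 + 16 + 2 = 24754
  0001011110000001 = 4096 + 1024 + 512 + 256 + 128 + 1 = 6017
  24754 - 6017 = 18737, and 0100100100110001 = 16384 + 2048 + 256 + 32 + 16 + 1 = 18737 ✓



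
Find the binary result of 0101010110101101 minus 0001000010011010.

Method 1 - Direct subtraction (column by column from the right: bit − bit − borrow-in; if negative, add 2 and borrow 1 from the next column):
borrow: 0000000000100100
        0101010110101101
-       0001000010011010
------------------------
        0100010100010011

Method 2 - Add two's complement:
Two's complement of 0001000010011010: invert → 1110111101100101, add 1 → 1110111101100110
  0101010110101101
+ 1110111101100110
------------------
 10100010100010011  (end carry out of the top bit = 1)
Discarding the end carry: 0100010100010011
Decimal check:
  0101010110101101 = 16384 + 4096 + 1024 + 256 + 128 + 32 + 8 + 4 + 1 = 21933
  0001000010011010 = 4096 + 128 + 16 + 8 + 2 = 4250
  21933 - 4250 = 17683, and 0100010100010011 = 16384 + 1024 + 256 + 16 + 2 + 1 = 17683 ✓



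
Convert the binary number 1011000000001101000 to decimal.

Sum of powers of 2 for each 1-bit:
2^3 + 2^5 + 2^6 + 2^15 + 2^16 + 2^18
= 8 + 32 + 64 + 32768 + 65536 + 262144
= 360552



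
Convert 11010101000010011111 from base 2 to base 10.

Sum of powers of 2 for each 1-bit:
2^0 + 2^1 + 2^2 + 2^3 + 2^4 + 2^7 + 2^12 + 2^14 + 2^16 + 2^18 + 2^19
= 1 + 2 + 4 + 8 + 16 + 128 + 4096 + 16384 + 65536 + 262144 + 524288
= 872607



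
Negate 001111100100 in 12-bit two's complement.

Original: 001111100100
Step 1 - Invert all bits: 110000011011
Step 2 - Add 1: 110000011100
Verification: 001111100100 + 110000011100 = 1000000000000; discarding the end carry (carry out of the top bit) leaves the 12-bit value 000000000000, as required for x + (-x)



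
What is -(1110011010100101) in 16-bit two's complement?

Original (sign bit 1, negative): 1110011010100101
Step 1 - Invert all bits: 0001100101011010
Step 2 - Add 1: 0001100101011011
Verification: 1110011010100101 + 0001100101011011 = 10000000000000000; discarding the end carry (carry out of the top bit) leaves the 16-bit value 0000000000000000, as required for x + (-x)



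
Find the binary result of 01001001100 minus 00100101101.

Method 1 - Direct subtraction (column by column from the right: bit − bit − borrow-in; if negative, add 2 and borrow 1 from the next column):
borrow: 01001111110
        01001001100
-       00100101101
-------------------
        00100011111

Method 2 - Add two's complement:
Two's complement of 00100101101: invert → 11011010010, add 1 → 11011010011
  01001001100
+ 11011010011
-------------
 100100011111  (end carry out of the top bit = 1)
Discarding the end carry: 00100011111
Decimal check:
  01001001100 = 512 + 64 + 8 + 4 = 588
  00100101101 = 256 + 32 + 8 + 4 + 1 = 301
  588 - 301 = 287, and 00100011111 = 256 + 16 + 8 + 4 + 2 + 1 = 287 ✓



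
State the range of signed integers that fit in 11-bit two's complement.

For 11-bit two's complement:
Minimum: -2^10 = -1024
Maximum: 2^10 - 1 = 1023



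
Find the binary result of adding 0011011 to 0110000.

Add column by column from the right: bit + bit + carry-in; write the sum mod 2, carry 1 when the sum is 2 or 3.
carry:  1100000
        0011011
+       0110000
---------------
       01001011
(the carry out of the leftmost column, 0, becomes the leading bit)
Decimal check:
  0011011 = 16 + 8 + 2 + 1 = 27
  0110000 = 32 + 16 = 48
  27 + 48 = 75, and 01001011 = 64 + 8 + 2 + 1 = 75 ✓



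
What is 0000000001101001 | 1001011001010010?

OR: 1 when either bit is 1
  0000000001101001
| 1001011001010010
------------------
  1001011001111011
Decimal: 105 | 38482 = 38523



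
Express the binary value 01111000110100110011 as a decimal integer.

Sum of powers of 2 for each 1-bit:
2^0 + 2^1 + 2^4 + 2^5 + 2^8 + 2^10 + 2^11 + 2^15 + 2^16 + 2^17 + 2^18
= 1 + 2 + 16 + 32 + 256 + 1024 + 2048 + 32768 + 65536 + 131072 + 262144
= 494899



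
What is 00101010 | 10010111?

OR: 1 when either bit is 1
  00101010
| 10010111
----------
  10111111
Decimal: 42 | 151 = 191



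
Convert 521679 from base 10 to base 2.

Using repeated division by 2:
521679 ÷ 2 = 260839 remainder 1
260839 ÷ 2 = 130419 remainder 1
130419 ÷ 2 = 65209 remainder 1
65209 ÷ 2 = 32604 remainder 1
32604 ÷ 2 = 16302 remainder 0
16302 ÷ 2 = 8151 remainder 0
8151 ÷ 2 = 4075 remainder 1
4075 ÷ 2 = 2037 remainder 1
2037 ÷ 2 = 1018 remainder 1
1018 ÷ 2 = 509 remainder 0
509 ÷ 2 = 254 remainder 1
254 ÷ 2 = 127 remainder 0
127 ÷ 2 = 63 remainder 1
63 ÷ 2 = 31 remainder 1
31 ÷ 2 = 15 remainder 1
15 ÷ 2 = 7 remainder 1
7 ÷ 2 = 3 remainder 1
3 ÷ 2 = 1 remainder 1
1 ÷ 2 = 0 remainder 1
Reading remainders bottom to top: 1111111010111001111



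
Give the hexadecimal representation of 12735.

Using repeated division by 16 (digits 10–15 are A–F):
12735 ÷ 16 = 795 remainder 15 (F)
795 ÷ 16 = 49 remainder 11 (B)
49 ÷ 16 = 3 remainder 1
3 ÷ 16 = 0 remainder 3
Reading remainders bottom to top: 31BF



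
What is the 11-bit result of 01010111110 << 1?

Original: 01010111110 (decimal 702)
Shift left by 1 position
Append 1 zero on the right
Result: 10101111100 (decimal 1404)
Equivalent: 702 << 1 = 702 × 2^1 = 1404



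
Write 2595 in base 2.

Using repeated division by 2:
2595 ÷ 2 = 1297 remainder 1
1297 ÷ 2 = 648 remainder 1
648 ÷ 2 = 324 remainder 0
324 ÷ 2 = 162 remainder 0
162 ÷ 2 = 81 remainder 0
81 ÷ 2 = 40 remainder 1
40 ÷ 2 = 20 remainder 0
20 ÷ 2 = 10 remainder 0
10 ÷ 2 = 5 remainder 0
5 ÷ 2 = 2 remainder 1
2 ÷ 2 = 1 remainder 0
1 ÷ 2 = 0 remainder 1
Reading remainders bottom to top: 101000100011



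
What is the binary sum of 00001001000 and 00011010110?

Add column by column from the right: bit + bit + carry-in; write the sum mod 2, carry 1 when the sum is 2 or 3.
carry:  00110000000
        00001001000
+       00011010110
-------------------
       000100011110
(the carry out of the leftmost column, 0, becomes the leading bit)
Decimal check:
  00001001000 = 64 + 8 = 72
  00011010110 = 128 + 64 + 16 + 4 + 2 = 214
  72 + 214 = 286, and 000100011110 = 256 + 16 + 8 + 4 + 2 = 286 ✓



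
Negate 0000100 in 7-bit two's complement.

Original: 0000100
Step 1 - Invert all bits: 1111011
Step 2 - Add 1: 1111100
Verification: 0000100 + 1111100 = 10000000; discarding the end carry (carry out of the top bit) leaves the 7-bit value 0000000, as required for x + (-x)



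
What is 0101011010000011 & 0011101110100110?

AND: 1 only when both bits are 1
  0101011010000011
& 0011101110100110
------------------
  0001001010000010
Decimal: 22147 & 15270 = 4738



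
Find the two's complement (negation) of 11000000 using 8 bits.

Original (sign bit 1, negative): 11000000
Step 1 - Invert all bits: 00111111
Step 2 - Add 1: 01000000
Verification: 11000000 + 01000000 = 100000000; discarding the end carry (carry out of the top bit) leaves the 8-bit value 00000000, as required for x + (-x)



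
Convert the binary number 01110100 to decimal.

Sum of powers of 2 for each 1-bit:
2^2 + 2^4 + 2^5 + 2^6
= 4 + 16 + 32 + 64
= 116



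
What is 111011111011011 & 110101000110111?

AND: 1 only when both bits are 1
  111011111011011
& 110101000110111
-----------------
  110001000010011
Decimal: 30683 & 27191 = 25107



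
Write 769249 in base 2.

Using repeated division by 2:
769249 ÷ 2 = 384624 remainder 1
384624 ÷ 2 = 192312 remainder 0
192312 ÷ 2 = 96156 remainder 0
96156 ÷ 2 = 48078 remainder 0
48078 ÷ 2 = 24039 remainder 0
24039 ÷ 2 = 12019 remainder 1
12019 ÷ 2 = 6009 remainder 1
6009 ÷ 2 = 3004 remainder 1
3004 ÷ 2 = 1502 remainder 0
1502 ÷ 2 = 751 remainder 0
751 ÷ 2 = 375 remainder 1
375 ÷ 2 = 187 remainder 1
187 ÷ 2 = 93 remainder 1
93 ÷ 2 = 46 remainder 1
46 ÷ 2 = 23 remainder 0
23 ÷ 2 = 11 remainder 1
11 ÷ 2 = 5 remainder 1
5 ÷ 2 = 2 remainder 1
2 ÷ 2 = 1 remainder 0
1 ÷ 2 = 0 remainder 1
Reading remainders bottom to top: 10111011110011100001



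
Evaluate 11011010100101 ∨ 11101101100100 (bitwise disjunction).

OR: 1 when either bit is 1
  11011010100101
| 11101101100100
----------------
  11111111100101
Decimal: 13989 | 15204 = 16357



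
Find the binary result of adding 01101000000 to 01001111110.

Add column by column from the right: bit + bit + carry-in; write the sum mod 2, carry 1 when the sum is 2 or 3.
carry:  10010000000
        01101000000
+       01001111110
-------------------
       010110111110
(the carry out of the leftmost column, 0, becomes the leading bit)
Decimal check:
  01101000000 = 512 + 256 + 64 = 832
  01001111110 = 512 + 64 + 32 + 16 + 8 + 4 + 2 = 638
  832 + 638 = 1470, and 010110111110 = 1024 + 256 + 128 + 32 + 16 + 8 + 4 + 2 = 1470 ✓



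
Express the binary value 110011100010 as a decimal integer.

Sum of powers of 2 for each 1-bit:
2^1 + 2^5 + 2^6 + 2^7 + 2^10 + 2^11
= 2 + 32 + 64 + 128 + 1024 + 2048
= 3298



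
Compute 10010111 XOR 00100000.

XOR: 1 when bits differ
  10010111
^ 00100000
----------
  10110111
Decimal: 151 ^ 32 = 183



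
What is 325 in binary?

Using repeated division by 2:
325 ÷ 2 = 162 remainder 1
162 ÷ 2 = 81 remainder 0
81 ÷ 2 = 40 remainder 1
40 ÷ 2 = 20 remainder 0
20 ÷ 2 = 10 remainder 0
10 ÷ 2 = 5 remainder 0
5 ÷ 2 = 2 remainder 1
2 ÷ 2 = 1 remainder 0
1 ÷ 2 = 0 remainder 1
Reading remainders bottom to top: 101000101



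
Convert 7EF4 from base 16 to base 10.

Expand by place value (powers of 16):
Digit values: E = 14, F = 15
7EF4 = 7 × 16^3 + 14 × 16^2 + 15 × 16^1 + 4 × 16^0
= 7 × 4096 + 14 × 256 + 15 × 16 + 4 × 1
= 28672 + 3584 + 240 + 4
= 32500



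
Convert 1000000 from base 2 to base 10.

Sum of powers of 2 for each 1-bit:
2^6
= 64
= 64



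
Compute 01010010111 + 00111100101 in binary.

Add column by column from the right: bit + bit + carry-in; write the sum mod 2, carry 1 when the sum is 2 or 3.
carry:  11100001110
        01010010111
+       00111100101
-------------------
       010001111100
(the carry out of the leftmost column, 0, becomes the leading bit)
Decimal check:
  01010010111 = 512 + 128 + 16 + 4 + 2 + 1 = 663
  00111100101 = 256 + 128 + 64 + 32 + 4 + 1 = 485
  663 + 485 = 1148, and 010001111100 = 1024 + 64 + 32 + 16 + 8 + 4 = 1148 ✓



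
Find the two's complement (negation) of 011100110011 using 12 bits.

Original: 011100110011
Step 1 - Invert all bits: 100011001100
Step 2 - Add 1: 100011001101
Verification: 011100110011 + 100011001101 = 1000000000000; discarding the end carry (carry out of the top bit) leaves the 12-bit value 000000000000, as required for x + (-x)



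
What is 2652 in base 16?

Using repeated division by 16 (digits 10–15 are A–F):
2652 ÷ 16 = 165 remainder 12 (C)
165 ÷ 16 = 10 remainder 5
10 ÷ 16 = 0 remainder 10 (A)
Reading remainders bottom to top: A5C



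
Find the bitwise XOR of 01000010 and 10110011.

XOR: 1 when bits differ
  01000010
^ 10110011
----------
  11110001
Decimal: 66 ^ 179 = 241



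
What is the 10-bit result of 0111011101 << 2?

Original: 0111011101 (decimal 477)
Shift left by 2 positions
Append 2 zeros on the right and drop the 2 high bits that overflow the 10-bit width
Result: 1101110100 (decimal 884)
Equivalent: 477 << 2 = 477 × 2^2 = 1908, truncated to 10 bits = 884



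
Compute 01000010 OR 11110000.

OR: 1 when either bit is 1
  01000010
| 11110000
----------
  11110010
Decimal: 66 | 240 = 242



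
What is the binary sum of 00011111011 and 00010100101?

Add column by column from the right: bit + bit + carry-in; write the sum mod 2, carry 1 when the sum is 2 or 3.
carry:  00111111110
        00011111011
+       00010100101
-------------------
       000110100000
(the carry out of the leftmost column, 0, becomes the leading bit)
Decimal check:
  00011111011 = 128 + 64 + 32 + 16 + 8 + 2 + 1 = 251
  00010100101 = 128 + 32 + 4 + 1 = 165
  251 + 165 = 416, and 000110100000 = 256 + 128 + 32 = 416 ✓



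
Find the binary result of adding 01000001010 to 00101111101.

Add column by column from the right: bit + bit + carry-in; write the sum mod 2, carry 1 when the sum is 2 or 3.
carry:  00011110000
        01000001010
+       00101111101
-------------------
       001110000111
(the carry out of the leftmost column, 0, becomes the leading bit)
Decimal check:
  01000001010 = 512 + 8 + 2 = 522
  00101111101 = 256 + 64 + 32 + 16 + 8 + 4 + 1 = 381
  522 + 381 = 903, and 001110000111 = 512 + 256 + 128 + 4 + 2 + 1 = 903 ✓



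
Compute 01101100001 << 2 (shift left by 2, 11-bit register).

Original: 01101100001 (decimal 865)
Shift left by 2 positions
Append 2 zeros on the right and drop the 2 high bits that overflow the 11-bit width
Result: 10110000100 (decimal 1412)
Equivalent: 865 << 2 = 865 × 2^2 = 3460, truncated to 11 bits = 1412



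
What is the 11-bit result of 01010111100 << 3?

Original: 01010111100 (decimal 700)
Shift left by 3 positions
Append 3 zeros on the right and drop the 3 high bits that overflow the 11-bit width
Result: 10111100000 (decimal 1504)
Equivalent: 700 << 3 = 700 × 2^3 = 5600, truncated to 11 bits = 1504



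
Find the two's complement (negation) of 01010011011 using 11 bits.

Original: 01010011011
Step 1 - Invert all bits: 10101100100
Step 2 - Add 1: 10101100101
Verification: 01010011011 + 10101100101 = 100000000000; discarding the end carry (carry out of the top bit) leaves the 11-bit value 00000000000, as required for x + (-x)



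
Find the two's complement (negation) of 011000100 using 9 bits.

Original: 011000100
Step 1 - Invert all bits: 100111011
Step 2 - Add 1: 100111100
Verification: 011000100 + 100111100 = 1000000000; discarding the end carry (carry out of the top bit) leaves the 9-bit value 000000000, as required for x + (-x)



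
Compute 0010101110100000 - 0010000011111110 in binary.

Method 1 - Direct subtraction (column by column from the right: bit − bit − borrow-in; if negative, add 2 and borrow 1 from the next column):
borrow: 0000000111111100
        0010101110100000
-       0010000011111110
------------------------
        0000101010100010

Method 2 - Add two's complement:
Two's complement of 0010000011111110: invert → 1101111100000001, add 1 → 1101111100000010
  0010101110100000
+ 1101111100000010
------------------
 10000101010100010  (end carry out of the top bit = 1)
Discarding the end carry: 0000101010100010
Decimal check:
  0010101110100000 = 8192 + 2048 + 512 + 256 + 128 + 32 = 11168
  0010000011111110 = 8192 + 128 + 64 + 32 + 16 + 8 + 4 + 2 = 8446
  11168 - 8446 = 2722, and 0000101010100010 = 2048 + 512 + 128 + 32 + 2 = 2722 ✓



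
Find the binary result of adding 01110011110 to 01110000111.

Add column by column from the right: bit + bit + carry-in; write the sum mod 2, carry 1 when the sum is 2 or 3.
carry:  11100111100
        01110011110
+       01110000111
-------------------
       011100100101
(the carry out of the leftmost column, 0, becomes the leading bit)
Decimal check:
  01110011110 = 512 + 256 + 128 + 16 + 8 + 4 + 2 = 926
  01110000111 = 512 + 256 + 128 + 4 + 2 + 1 = 903
  926 + 903 = 1829, and 011100100101 = 1024 + 512 + 256 + 32 + 4 + 1 = 1829 ✓



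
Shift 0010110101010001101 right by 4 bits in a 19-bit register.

Original: 0010110101010001101 (decimal 92813)
Shift right by 4 positions
Drop the 4 low bits; fill with zeros on the left
Result: 0000001011010101000 (decimal 5800)
Equivalent: 92813 >> 4 = 92813 ÷ 2^4 = 5800



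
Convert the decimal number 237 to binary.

Using repeated division by 2:
237 ÷ 2 = 118 remainder 1
118 ÷ 2 = 59 remainder 0
59 ÷ 2 = 29 remainder 1
29 ÷ 2 = 14 remainder 1
14 ÷ 2 = 7 remainder 0
7 ÷ 2 = 3 remainder 1
3 ÷ 2 = 1 remainder 1
1 ÷ 2 = 0 remainder 1
Reading remainders bottom to top: 11101101



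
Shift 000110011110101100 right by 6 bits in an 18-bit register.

Original: 000110011110101100 (decimal 26540)
Shift right by 6 positions
Drop the 6 low bits; fill with zeros on the left
Result: 000000000110011110 (decimal 414)
Equivalent: 26540 >> 6 = 26540 ÷ 2^6 = 414



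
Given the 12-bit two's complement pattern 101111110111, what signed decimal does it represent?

Binary: 101111110111
Sign bit: 1 (negative)
Invert: 010000001000
Add 1:  010000001001
Magnitude: 010000001001 = 1024 + 8 + 1 = 1033
Value: -1033



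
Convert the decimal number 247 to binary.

Using repeated division by 2:
247 ÷ 2 = 123 remainder 1
123 ÷ 2 = 61 remainder 1
61 ÷ 2 = 30 remainder 1
30 ÷ 2 = 15 remainder 0
15 ÷ 2 = 7 remainder 1
7 ÷ 2 = 3 remainder 1
3 ÷ 2 = 1 remainder 1
1 ÷ 2 = 0 remainder 1
Reading remainders bottom to top: 11110111



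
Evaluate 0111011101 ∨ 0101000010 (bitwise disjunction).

OR: 1 when either bit is 1
  0111011101
| 0101000010
------------
  0111011111
Decimal: 477 | 322 = 479



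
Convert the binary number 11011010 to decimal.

Sum of powers of 2 for each 1-bit:
2^1 + 2^3 + 2^4 + 2^6 + 2^7
= 2 + 8 + 16 + 64 + 128
= 218



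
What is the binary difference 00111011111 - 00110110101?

Method 1 - Direct subtraction (column by column from the right: bit − bit − borrow-in; if negative, add 2 and borrow 1 from the next column):
borrow: 00001000000
        00111011111
-       00110110101
-------------------
        00000101010

Method 2 - Add two's complement:
Two's complement of 00110110101: invert → 11001001010, add 1 → 11001001011
  00111011111
+ 11001001011
-------------
 100000101010  (end carry out of the top bit = 1)
Discarding the end carry: 00000101010
Decimal check:
  00111011111 = 256 + 128 + 64 + 16 + 8 + 4 + 2 + 1 = 479
  00110110101 = 256 + 128 + 32 + 16 + 4 + 1 = 437
  479 - 437 = 42, and 00000101010 = 32 + 8 + 2 = 42 ✓

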